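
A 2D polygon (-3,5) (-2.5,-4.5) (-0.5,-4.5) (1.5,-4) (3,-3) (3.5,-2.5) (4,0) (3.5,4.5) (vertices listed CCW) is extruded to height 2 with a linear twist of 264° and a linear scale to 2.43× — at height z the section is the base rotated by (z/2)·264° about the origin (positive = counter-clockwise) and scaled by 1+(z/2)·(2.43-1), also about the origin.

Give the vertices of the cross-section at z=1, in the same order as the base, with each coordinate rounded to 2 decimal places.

t = z/height = 1/2 = 0.5
s = 1 + (scale-1)·z/height = 1 + (2.43-1)·1/2 = 1.715000
θ = twist·z/height = 264°·1/2 = 132.0000° = 2.303835 rad
cos θ = -0.669131, sin θ = 0.743145 (intermediates below are computed at full precision and shown rounded to 5 d.p.)
v1: (-3,5) → rotate → (-1.70833,-5.57509) → ×s → (-2.92979,-9.56128) → (-2.93,-9.56)
v2: (-2.5,-4.5) → rotate → (5.01698,1.15323) → ×s → (8.60412,1.97778) → (8.60,1.98)
v3: (-0.5,-4.5) → rotate → (3.67872,2.63952) → ×s → (6.30900,4.52677) → (6.31,4.53)
v4: (1.5,-4) → rotate → (1.96888,3.79124) → ×s → (3.37664,6.50198) → (3.38,6.50)
v5: (3,-3) → rotate → (0.22204,4.23683) → ×s → (0.38080,7.26616) → (0.38,7.27)
v6: (3.5,-2.5) → rotate → (-0.48410,4.27383) → ×s → (-0.83022,7.32962) → (-0.83,7.33)
v7: (4,0) → rotate → (-2.67652,2.97258) → ×s → (-4.59024,5.09797) → (-4.59,5.10)
v8: (3.5,4.5) → rotate → (-5.68611,-0.41008) → ×s → (-9.75168,-0.70329) → (-9.75,-0.70)

Cross-section at z=1: (-2.93,-9.56) (8.60,1.98) (6.31,4.53) (3.38,6.50) (0.38,7.27) (-0.83,7.33) (-4.59,5.10) (-9.75,-0.70)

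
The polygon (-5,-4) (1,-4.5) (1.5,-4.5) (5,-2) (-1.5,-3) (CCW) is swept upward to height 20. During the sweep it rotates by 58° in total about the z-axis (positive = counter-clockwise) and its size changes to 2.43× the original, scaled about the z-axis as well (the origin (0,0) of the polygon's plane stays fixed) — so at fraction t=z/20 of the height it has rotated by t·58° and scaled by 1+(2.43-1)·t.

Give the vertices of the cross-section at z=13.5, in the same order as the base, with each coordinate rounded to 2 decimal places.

t = z/height = 13.5/20 = 0.675
s = 1 + (scale-1)·z/height = 1 + (2.43-1)·13.5/20 = 1.965250
θ = twist·z/height = 58°·13.5/20 = 39.1500° = 0.683296 rad
cos θ = 0.775496, sin θ = 0.631353 (intermediates below are computed at full precision and shown rounded to 5 d.p.)
v1: (-5,-4) → rotate → (-1.35207,-6.25875) → ×s → (-2.65715,-12.30000) → (-2.66,-12.30)
v2: (1,-4.5) → rotate → (3.61658,-2.85838) → ×s → (7.10749,-5.61743) → (7.11,-5.62)
v3: (1.5,-4.5) → rotate → (4.00433,-2.54270) → ×s → (7.86951,-4.99704) → (7.87,-5.00)
v4: (5,-2) → rotate → (5.14018,1.60577) → ×s → (10.10175,3.15574) → (10.10,3.16)
v5: (-1.5,-3) → rotate → (0.73081,-3.27352) → ×s → (1.43623,-6.43328) → (1.44,-6.43)

Cross-section at z=13.5: (-2.66,-12.30) (7.11,-5.62) (7.87,-5.00) (10.10,3.16) (1.44,-6.43)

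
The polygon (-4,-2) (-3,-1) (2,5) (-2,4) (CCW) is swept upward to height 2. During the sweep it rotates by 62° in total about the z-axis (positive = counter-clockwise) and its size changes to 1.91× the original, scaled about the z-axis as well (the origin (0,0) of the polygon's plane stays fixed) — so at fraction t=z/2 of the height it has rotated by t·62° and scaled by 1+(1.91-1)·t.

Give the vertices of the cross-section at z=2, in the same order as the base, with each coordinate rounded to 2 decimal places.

Cross-section at z=2: (-0.21,-8.54) (-1.00,-5.96) (-6.64,7.86) (-8.54,0.21)

t = z/height = 2/2 = 1
s = 1 + (scale-1)·z/height = 1 + (1.91-1)·2/2 = 1.910000
θ = twist·z/height = 62°·2/2 = 62.0000° = 1.082104 rad
cos θ = 0.469472, sin θ = 0.882948 (intermediates below are computed at full precision and shown rounded to 5 d.p.)
v1: (-4,-2) → rotate → (-0.11199,-4.47073) → ×s → (-0.21390,-8.53910) → (-0.21,-8.54)
v2: (-3,-1) → rotate → (-0.52547,-3.11831) → ×s → (-1.00364,-5.95598) → (-1.00,-5.96)
v3: (2,5) → rotate → (-3.47579,4.11325) → ×s → (-6.63877,7.85631) → (-6.64,7.86)
v4: (-2,4) → rotate → (-4.47073,0.11199) → ×s → (-8.53910,0.21390) → (-8.54,0.21)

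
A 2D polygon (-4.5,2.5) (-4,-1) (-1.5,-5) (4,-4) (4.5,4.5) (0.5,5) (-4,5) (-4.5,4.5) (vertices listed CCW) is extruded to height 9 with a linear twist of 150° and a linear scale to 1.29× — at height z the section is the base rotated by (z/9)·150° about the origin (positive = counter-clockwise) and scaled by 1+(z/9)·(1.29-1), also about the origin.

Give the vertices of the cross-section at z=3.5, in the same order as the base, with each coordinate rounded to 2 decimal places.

Cross-section at z=3.5: (-5.00,-2.80) (-1.39,-4.37) (3.86,-4.34) (6.13,1.45) (-1.63,6.89) (-4.44,3.39) (-7.07,-0.87) (-6.89,-1.63)

t = z/height = 3.5/9 = 0.388889
s = 1 + (scale-1)·z/height = 1 + (1.29-1)·3.5/9 = 1.112778
θ = twist·z/height = 150°·3.5/9 = 58.3333° = 1.018109 rad
cos θ = 0.524977, sin θ = 0.851117 (intermediates below are computed at full precision and shown rounded to 5 d.p.)
v1: (-4.5,2.5) → rotate → (-4.49019,-2.51758) → ×s → (-4.99658,-2.80151) → (-5.00,-2.80)
v2: (-4,-1) → rotate → (-1.24879,-3.92944) → ×s → (-1.38963,-4.37260) → (-1.39,-4.37)
v3: (-1.5,-5) → rotate → (3.46812,-3.90156) → ×s → (3.85925,-4.34157) → (3.86,-4.34)
v4: (4,-4) → rotate → (5.50437,1.30456) → ×s → (6.12514,1.45169) → (6.13,1.45)
v5: (4.5,4.5) → rotate → (-1.46763,6.19242) → ×s → (-1.63315,6.89079) → (-1.63,6.89)
v6: (0.5,5) → rotate → (-3.99310,3.05044) → ×s → (-4.44343,3.39446) → (-4.44,3.39)
v7: (-4,5) → rotate → (-6.35549,-0.77958) → ×s → (-7.07225,-0.86750) → (-7.07,-0.87)
v8: (-4.5,4.5) → rotate → (-6.19242,-1.46763) → ×s → (-6.89079,-1.63315) → (-6.89,-1.63)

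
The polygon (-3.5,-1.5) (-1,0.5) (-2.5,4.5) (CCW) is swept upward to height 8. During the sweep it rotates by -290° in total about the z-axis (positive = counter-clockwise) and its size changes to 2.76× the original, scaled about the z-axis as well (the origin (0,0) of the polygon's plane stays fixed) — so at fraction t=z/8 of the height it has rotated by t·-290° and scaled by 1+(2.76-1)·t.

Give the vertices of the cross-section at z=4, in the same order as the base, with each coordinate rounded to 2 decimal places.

t = z/height = 4/8 = 0.5
s = 1 + (scale-1)·z/height = 1 + (2.76-1)·4/8 = 1.880000
θ = twist·z/height = -290°·4/8 = -145.0000° = -2.530727 rad
cos θ = -0.819152, sin θ = -0.573576 (intermediates below are computed at full precision and shown rounded to 5 d.p.)
v1: (-3.5,-1.5) → rotate → (2.00667,3.23625) → ×s → (3.77253,6.08414) → (3.77,6.08)
v2: (-1,0.5) → rotate → (1.10594,0.16400) → ×s → (2.07917,0.30832) → (2.08,0.31)
v3: (-2.5,4.5) → rotate → (4.62897,-2.25224) → ×s → (8.70247,-4.23422) → (8.70,-4.23)

Cross-section at z=4: (3.77,6.08) (2.08,0.31) (8.70,-4.23)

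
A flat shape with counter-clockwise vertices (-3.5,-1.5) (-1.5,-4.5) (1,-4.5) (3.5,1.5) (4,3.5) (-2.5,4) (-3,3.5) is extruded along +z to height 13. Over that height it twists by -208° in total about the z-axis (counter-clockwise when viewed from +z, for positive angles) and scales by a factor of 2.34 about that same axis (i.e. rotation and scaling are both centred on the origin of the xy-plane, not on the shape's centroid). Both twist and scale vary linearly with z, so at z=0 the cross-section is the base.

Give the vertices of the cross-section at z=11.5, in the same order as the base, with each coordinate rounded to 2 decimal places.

t = z/height = 11.5/13 = 0.884615
s = 1 + (scale-1)·z/height = 1 + (2.34-1)·11.5/13 = 2.185385
θ = twist·z/height = -208°·11.5/13 = -184.0000° = -3.211406 rad
cos θ = -0.997564, sin θ = 0.069756 (intermediates below are computed at full precision and shown rounded to 5 d.p.)
v1: (-3.5,-1.5) → rotate → (3.59611,1.25220) → ×s → (7.85888,2.73654) → (7.86,2.74)
v2: (-1.5,-4.5) → rotate → (1.81025,4.38440) → ×s → (3.95609,9.58161) → (3.96,9.58)
v3: (1,-4.5) → rotate → (-0.68366,4.55879) → ×s → (-1.49406,9.96272) → (-1.49,9.96)
v4: (3.5,1.5) → rotate → (-3.59611,-1.25220) → ×s → (-7.85888,-2.73654) → (-7.86,-2.74)
v5: (4,3.5) → rotate → (-4.23440,-3.21245) → ×s → (-9.25380,-7.02044) → (-9.25,-7.02)
v6: (-2.5,4) → rotate → (2.21488,-4.16465) → ×s → (4.84037,-9.10136) → (4.84,-9.10)
v7: (-3,3.5) → rotate → (2.74854,-3.70074) → ×s → (6.00663,-8.08755) → (6.01,-8.09)

Cross-section at z=11.5: (7.86,2.74) (3.96,9.58) (-1.49,9.96) (-7.86,-2.74) (-9.25,-7.02) (4.84,-9.10) (6.01,-8.09)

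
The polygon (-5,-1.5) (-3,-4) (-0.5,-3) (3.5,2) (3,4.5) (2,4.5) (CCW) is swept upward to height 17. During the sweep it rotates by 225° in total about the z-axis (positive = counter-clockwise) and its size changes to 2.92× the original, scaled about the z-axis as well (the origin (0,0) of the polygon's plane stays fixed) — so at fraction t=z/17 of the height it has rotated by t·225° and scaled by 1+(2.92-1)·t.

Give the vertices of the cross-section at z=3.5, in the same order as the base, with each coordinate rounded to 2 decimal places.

t = z/height = 3.5/17 = 0.205882
s = 1 + (scale-1)·z/height = 1 + (2.92-1)·3.5/17 = 1.395294
θ = twist·z/height = 225°·3.5/17 = 46.3235° = 0.808498 rad
cos θ = 0.690585, sin θ = 0.723251 (intermediates below are computed at full precision and shown rounded to 5 d.p.)
v1: (-5,-1.5) → rotate → (-2.36805,-4.65213) → ×s → (-3.30413,-6.49109) → (-3.30,-6.49)
v2: (-3,-4) → rotate → (0.82125,-4.93209) → ×s → (1.14588,-6.88172) → (1.15,-6.88)
v3: (-0.5,-3) → rotate → (1.82446,-2.43338) → ×s → (2.54566,-3.39528) → (2.55,-3.40)
v4: (3.5,2) → rotate → (0.97055,3.91255) → ×s → (1.35420,5.45916) → (1.35,5.46)
v5: (3,4.5) → rotate → (-1.18287,5.27739) → ×s → (-1.65045,7.36351) → (-1.65,7.36)
v6: (2,4.5) → rotate → (-1.87346,4.55414) → ×s → (-2.61402,6.35436) → (-2.61,6.35)

Cross-section at z=3.5: (-3.30,-6.49) (1.15,-6.88) (2.55,-3.40) (1.35,5.46) (-1.65,7.36) (-2.61,6.35)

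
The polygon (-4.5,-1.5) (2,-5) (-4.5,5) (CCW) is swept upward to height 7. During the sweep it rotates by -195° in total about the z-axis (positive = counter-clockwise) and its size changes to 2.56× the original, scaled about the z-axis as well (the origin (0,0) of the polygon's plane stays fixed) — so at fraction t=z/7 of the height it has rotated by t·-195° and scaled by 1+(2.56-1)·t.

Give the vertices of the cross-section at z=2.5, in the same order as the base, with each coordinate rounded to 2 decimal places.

t = z/height = 2.5/7 = 0.357143
s = 1 + (scale-1)·z/height = 1 + (2.56-1)·2.5/7 = 1.557143
θ = twist·z/height = -195°·2.5/7 = -69.6429° = -1.215497 rad
cos θ = 0.347871, sin θ = -0.937542 (intermediates below are computed at full precision and shown rounded to 5 d.p.)
v1: (-4.5,-1.5) → rotate → (-2.97173,3.69713) → ×s → (-4.62741,5.75697) → (-4.63,5.76)
v2: (2,-5) → rotate → (-3.99197,-3.61444) → ×s → (-6.21607,-5.62820) → (-6.22,-5.63)
v3: (-4.5,5) → rotate → (3.12229,5.95830) → ×s → (4.86186,9.27792) → (4.86,9.28)

Cross-section at z=2.5: (-4.63,5.76) (-6.22,-5.63) (4.86,9.28)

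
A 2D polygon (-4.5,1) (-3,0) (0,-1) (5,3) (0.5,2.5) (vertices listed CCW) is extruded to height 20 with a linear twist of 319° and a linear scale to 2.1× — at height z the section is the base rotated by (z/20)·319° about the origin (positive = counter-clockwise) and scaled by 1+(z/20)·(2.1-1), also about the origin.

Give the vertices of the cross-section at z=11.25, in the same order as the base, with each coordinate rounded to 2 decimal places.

Cross-section at z=11.25: (7.27,-1.69) (4.86,-0.05) (0.02,1.62) (-8.14,-4.78) (-0.85,-4.04)

t = z/height = 11.25/20 = 0.5625
s = 1 + (scale-1)·z/height = 1 + (2.1-1)·11.25/20 = 1.618750
θ = twist·z/height = 319°·11.25/20 = 179.4375° = 3.131775 rad
cos θ = -0.999952, sin θ = 0.009817 (intermediates below are computed at full precision and shown rounded to 5 d.p.)
v1: (-4.5,1) → rotate → (4.48997,-1.04413) → ×s → (7.26813,-1.69019) → (7.27,-1.69)
v2: (-3,0) → rotate → (2.99986,-0.02945) → ×s → (4.85602,-0.04768) → (4.86,-0.05)
v3: (0,-1) → rotate → (0.00982,0.99995) → ×s → (0.01589,1.61867) → (0.02,1.62)
v4: (5,3) → rotate → (-5.02921,-2.95077) → ×s → (-8.14104,-4.77656) → (-8.14,-4.78)
v5: (0.5,2.5) → rotate → (-0.52452,-2.49497) → ×s → (-0.84907,-4.03873) → (-0.85,-4.04)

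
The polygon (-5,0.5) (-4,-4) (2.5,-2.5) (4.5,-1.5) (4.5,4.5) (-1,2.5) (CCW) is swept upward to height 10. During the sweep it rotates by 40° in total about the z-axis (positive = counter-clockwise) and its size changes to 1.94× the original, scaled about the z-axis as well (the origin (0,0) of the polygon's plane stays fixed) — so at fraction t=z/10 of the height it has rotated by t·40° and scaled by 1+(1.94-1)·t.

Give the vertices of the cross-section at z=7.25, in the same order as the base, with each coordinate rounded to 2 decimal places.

Cross-section at z=7.25: (-7.76,-3.34) (-2.62,-9.14) (5.71,-1.64) (7.84,1.46) (2.95,10.29) (-3.51,2.86)

t = z/height = 7.25/10 = 0.725
s = 1 + (scale-1)·z/height = 1 + (1.94-1)·7.25/10 = 1.681500
θ = twist·z/height = 40°·7.25/10 = 29.0000° = 0.506145 rad
cos θ = 0.874620, sin θ = 0.484810 (intermediates below are computed at full precision and shown rounded to 5 d.p.)
v1: (-5,0.5) → rotate → (-4.61550,-1.98674) → ×s → (-7.76097,-3.34070) → (-7.76,-3.34)
v2: (-4,-4) → rotate → (-1.55924,-5.43772) → ×s → (-2.62186,-9.14352) → (-2.62,-9.14)
v3: (2.5,-2.5) → rotate → (3.39857,-0.97453) → ×s → (5.71470,-1.63866) → (5.71,-1.64)
v4: (4.5,-1.5) → rotate → (4.66300,0.86971) → ×s → (7.84084,1.46242) → (7.84,1.46)
v5: (4.5,4.5) → rotate → (1.75415,6.11743) → ×s → (2.94960,10.28646) → (2.95,10.29)
v6: (-1,2.5) → rotate → (-2.08664,1.70174) → ×s → (-3.50869,2.86148) → (-3.51,2.86)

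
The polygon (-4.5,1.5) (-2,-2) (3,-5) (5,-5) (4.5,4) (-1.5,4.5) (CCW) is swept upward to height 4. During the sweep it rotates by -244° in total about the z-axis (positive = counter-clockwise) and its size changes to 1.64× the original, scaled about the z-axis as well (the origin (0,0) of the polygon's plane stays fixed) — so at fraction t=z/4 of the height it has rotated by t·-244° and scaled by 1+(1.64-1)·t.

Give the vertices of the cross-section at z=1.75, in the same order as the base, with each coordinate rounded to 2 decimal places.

t = z/height = 1.75/4 = 0.4375
s = 1 + (scale-1)·z/height = 1 + (1.64-1)·1.75/4 = 1.280000
θ = twist·z/height = -244°·1.75/4 = -106.7500° = -1.863139 rad
cos θ = -0.288196, sin θ = -0.957571 (intermediates below are computed at full precision and shown rounded to 5 d.p.)
v1: (-4.5,1.5) → rotate → (2.73324,3.87678) → ×s → (3.49855,4.96227) → (3.50,4.96)
v2: (-2,-2) → rotate → (-1.33875,2.49154) → ×s → (-1.71360,3.18917) → (-1.71,3.19)
v3: (3,-5) → rotate → (-5.65245,-1.43173) → ×s → (-7.23513,-1.83262) → (-7.24,-1.83)
v4: (5,-5) → rotate → (-6.22884,-3.34688) → ×s → (-7.97291,-4.28400) → (-7.97,-4.28)
v5: (4.5,4) → rotate → (2.53340,-5.46186) → ×s → (3.24275,-6.99118) → (3.24,-6.99)
v6: (-1.5,4.5) → rotate → (4.74137,0.13947) → ×s → (6.06895,0.17853) → (6.07,0.18)

Cross-section at z=1.75: (3.50,4.96) (-1.71,3.19) (-7.24,-1.83) (-7.97,-4.28) (3.24,-6.99) (6.07,0.18)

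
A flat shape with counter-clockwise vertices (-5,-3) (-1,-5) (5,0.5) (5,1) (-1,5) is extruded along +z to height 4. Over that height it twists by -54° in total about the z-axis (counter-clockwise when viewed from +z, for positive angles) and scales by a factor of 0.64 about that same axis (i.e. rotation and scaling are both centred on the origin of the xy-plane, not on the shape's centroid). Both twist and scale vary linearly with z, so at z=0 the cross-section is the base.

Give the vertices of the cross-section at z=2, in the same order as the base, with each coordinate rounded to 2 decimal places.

Cross-section at z=2: (-4.77,-0.33) (-2.59,-3.28) (3.84,-1.50) (4.03,-1.13) (1.13,4.03)

t = z/height = 2/4 = 0.5
s = 1 + (scale-1)·z/height = 1 + (0.64-1)·2/4 = 0.820000
θ = twist·z/height = -54°·2/4 = -27.0000° = -0.471239 rad
cos θ = 0.891007, sin θ = -0.453990 (intermediates below are computed at full precision and shown rounded to 5 d.p.)
v1: (-5,-3) → rotate → (-5.81700,-0.40307) → ×s → (-4.76994,-0.33052) → (-4.77,-0.33)
v2: (-1,-5) → rotate → (-3.16096,-4.00104) → ×s → (-2.59199,-3.28085) → (-2.59,-3.28)
v3: (5,0.5) → rotate → (4.68203,-1.82445) → ×s → (3.83926,-1.49605) → (3.84,-1.50)
v4: (5,1) → rotate → (4.90902,-1.37895) → ×s → (4.02540,-1.13074) → (4.03,-1.13)
v5: (-1,5) → rotate → (1.37895,4.90902) → ×s → (1.13074,4.02540) → (1.13,4.03)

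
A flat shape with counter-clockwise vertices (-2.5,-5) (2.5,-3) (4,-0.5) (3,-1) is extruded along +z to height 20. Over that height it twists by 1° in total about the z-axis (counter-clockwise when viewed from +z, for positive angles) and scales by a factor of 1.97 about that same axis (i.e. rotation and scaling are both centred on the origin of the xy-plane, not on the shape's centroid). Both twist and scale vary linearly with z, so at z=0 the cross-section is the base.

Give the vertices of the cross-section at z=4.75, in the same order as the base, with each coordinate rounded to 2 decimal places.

t = z/height = 4.75/20 = 0.2375
s = 1 + (scale-1)·z/height = 1 + (1.97-1)·4.75/20 = 1.230375
θ = twist·z/height = 1°·4.75/20 = 0.2375° = 0.004145 rad
cos θ = 0.999991, sin θ = 0.004145 (intermediates below are computed at full precision and shown rounded to 5 d.p.)
v1: (-2.5,-5) → rotate → (-2.47925,-5.01032) → ×s → (-3.05041,-6.16457) → (-3.05,-6.16)
v2: (2.5,-3) → rotate → (2.51241,-2.98961) → ×s → (3.09121,-3.67834) → (3.09,-3.68)
v3: (4,-0.5) → rotate → (4.00204,-0.48342) → ×s → (4.92401,-0.59478) → (4.92,-0.59)
v4: (3,-1) → rotate → (3.00412,-0.98756) → ×s → (3.69619,-1.21506) → (3.70,-1.22)

Cross-section at z=4.75: (-3.05,-6.16) (3.09,-3.68) (4.92,-0.59) (3.70,-1.22)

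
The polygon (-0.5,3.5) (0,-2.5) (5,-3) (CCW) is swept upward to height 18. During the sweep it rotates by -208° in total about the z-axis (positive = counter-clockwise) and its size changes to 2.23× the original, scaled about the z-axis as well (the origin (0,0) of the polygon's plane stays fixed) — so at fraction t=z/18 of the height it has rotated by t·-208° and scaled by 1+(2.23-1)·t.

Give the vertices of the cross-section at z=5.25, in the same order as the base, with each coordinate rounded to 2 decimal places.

Cross-section at z=5.25: (3.81,2.92) (-2.96,-1.66) (-0.23,-7.92)

t = z/height = 5.25/18 = 0.291667
s = 1 + (scale-1)·z/height = 1 + (2.23-1)·5.25/18 = 1.358750
θ = twist·z/height = -208°·5.25/18 = -60.6667° = -1.058833 rad
cos θ = 0.489890, sin θ = -0.871784 (intermediates below are computed at full precision and shown rounded to 5 d.p.)
v1: (-0.5,3.5) → rotate → (2.80630,2.15051) → ×s → (3.81306,2.92200) → (3.81,2.92)
v2: (0,-2.5) → rotate → (-2.17946,-1.22472) → ×s → (-2.96134,-1.66409) → (-2.96,-1.66)
v3: (5,-3) → rotate → (-0.16590,-5.82859) → ×s → (-0.22542,-7.91960) → (-0.23,-7.92)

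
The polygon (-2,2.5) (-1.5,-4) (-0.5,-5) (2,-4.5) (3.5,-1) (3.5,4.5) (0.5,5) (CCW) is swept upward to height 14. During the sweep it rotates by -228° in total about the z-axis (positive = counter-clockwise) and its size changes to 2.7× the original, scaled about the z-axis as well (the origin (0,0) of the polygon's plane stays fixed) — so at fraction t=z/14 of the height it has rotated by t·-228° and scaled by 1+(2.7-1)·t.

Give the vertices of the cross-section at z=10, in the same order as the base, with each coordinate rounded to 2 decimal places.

t = z/height = 10/14 = 0.714286
s = 1 + (scale-1)·z/height = 1 + (2.7-1)·10/14 = 2.214286
θ = twist·z/height = -228°·10/14 = -162.8571° = -2.842393 rad
cos θ = -0.955573, sin θ = -0.294755 (intermediates below are computed at full precision and shown rounded to 5 d.p.)
v1: (-2,2.5) → rotate → (2.64803,-1.79942) → ×s → (5.86350,-3.98443) → (5.86,-3.98)
v2: (-1.5,-4) → rotate → (0.25434,4.26442) → ×s → (0.56318,9.44265) → (0.56,9.44)
v3: (-0.5,-5) → rotate → (-0.99599,4.92524) → ×s → (-2.20541,10.90589) → (-2.21,10.91)
v4: (2,-4.5) → rotate → (-3.23754,3.71057) → ×s → (-7.16885,8.21626) → (-7.17,8.22)
v5: (3.5,-1) → rotate → (-3.63926,-0.07607) → ×s → (-8.05836,-0.16844) → (-8.06,-0.17)
v6: (3.5,4.5) → rotate → (-2.01811,-5.33172) → ×s → (-4.46866,-11.80595) → (-4.47,-11.81)
v7: (0.5,5) → rotate → (0.99599,-4.92524) → ×s → (2.20541,-10.90589) → (2.21,-10.91)

Cross-section at z=10: (5.86,-3.98) (0.56,9.44) (-2.21,10.91) (-7.17,8.22) (-8.06,-0.17) (-4.47,-11.81) (2.21,-10.91)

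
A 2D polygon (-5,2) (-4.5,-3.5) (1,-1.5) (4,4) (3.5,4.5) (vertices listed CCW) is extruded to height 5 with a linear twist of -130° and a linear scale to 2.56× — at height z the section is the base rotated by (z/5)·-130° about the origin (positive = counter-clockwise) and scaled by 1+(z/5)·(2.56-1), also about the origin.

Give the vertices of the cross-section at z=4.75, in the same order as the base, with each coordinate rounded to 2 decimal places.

t = z/height = 4.75/5 = 0.95
s = 1 + (scale-1)·z/height = 1 + (2.56-1)·4.75/5 = 2.482000
θ = twist·z/height = -130°·4.75/5 = -123.5000° = -2.155482 rad
cos θ = -0.551937, sin θ = -0.833886 (intermediates below are computed at full precision and shown rounded to 5 d.p.)
v1: (-5,2) → rotate → (4.42746,3.06556) → ×s → (10.98895,7.60871) → (10.99,7.61)
v2: (-4.5,-3.5) → rotate → (-0.43488,5.68427) → ×s → (-1.07938,14.10835) → (-1.08,14.11)
v3: (1,-1.5) → rotate → (-1.80277,-0.00598) → ×s → (-4.47446,-0.01484) → (-4.47,-0.01)
v4: (4,4) → rotate → (1.12780,-5.54329) → ×s → (2.79919,-13.75845) → (2.80,-13.76)
v5: (3.5,4.5) → rotate → (1.82071,-5.40232) → ×s → (4.51899,-13.40855) → (4.52,-13.41)

Cross-section at z=4.75: (10.99,7.61) (-1.08,14.11) (-4.47,-0.01) (2.80,-13.76) (4.52,-13.41)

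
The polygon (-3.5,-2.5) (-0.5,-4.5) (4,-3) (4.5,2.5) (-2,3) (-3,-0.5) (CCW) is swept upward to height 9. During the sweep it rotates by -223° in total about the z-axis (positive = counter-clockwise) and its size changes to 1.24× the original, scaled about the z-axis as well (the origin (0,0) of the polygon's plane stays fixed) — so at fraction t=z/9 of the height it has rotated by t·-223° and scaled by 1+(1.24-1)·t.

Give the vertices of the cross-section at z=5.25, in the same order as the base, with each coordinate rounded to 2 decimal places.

t = z/height = 5.25/9 = 0.583333
s = 1 + (scale-1)·z/height = 1 + (1.24-1)·5.25/9 = 1.140000
θ = twist·z/height = -223°·5.25/9 = -130.0833° = -2.270382 rad
cos θ = -0.643901, sin θ = -0.765109 (intermediates below are computed at full precision and shown rounded to 5 d.p.)
v1: (-3.5,-2.5) → rotate → (0.34088,4.28763) → ×s → (0.38861,4.88790) → (0.39,4.89)
v2: (-0.5,-4.5) → rotate → (-3.12104,3.28011) → ×s → (-3.55798,3.73932) → (-3.56,3.74)
v3: (4,-3) → rotate → (-4.87093,-1.12873) → ×s → (-5.55286,-1.28675) → (-5.55,-1.29)
v4: (4.5,2.5) → rotate → (-0.98478,-5.05274) → ×s → (-1.12265,-5.76013) → (-1.12,-5.76)
v5: (-2,3) → rotate → (3.58313,-0.40149) → ×s → (4.08477,-0.45769) → (4.08,-0.46)
v6: (-3,-0.5) → rotate → (1.54915,2.61728) → ×s → (1.76603,2.98370) → (1.77,2.98)

Cross-section at z=5.25: (0.39,4.89) (-3.56,3.74) (-5.55,-1.29) (-1.12,-5.76) (4.08,-0.46) (1.77,2.98)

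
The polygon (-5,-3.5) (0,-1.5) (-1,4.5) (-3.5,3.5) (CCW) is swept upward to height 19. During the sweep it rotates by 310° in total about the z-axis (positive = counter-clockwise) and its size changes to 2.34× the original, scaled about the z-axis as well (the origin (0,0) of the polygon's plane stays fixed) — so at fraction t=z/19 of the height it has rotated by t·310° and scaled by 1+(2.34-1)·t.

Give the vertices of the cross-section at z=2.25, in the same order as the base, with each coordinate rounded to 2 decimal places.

t = z/height = 2.25/19 = 0.118421
s = 1 + (scale-1)·z/height = 1 + (2.34-1)·2.25/19 = 1.158684
θ = twist·z/height = 310°·2.25/19 = 36.7105° = 0.640720 rad
cos θ = 0.801666, sin θ = 0.597772 (intermediates below are computed at full precision and shown rounded to 5 d.p.)
v1: (-5,-3.5) → rotate → (-1.91613,-5.79469) → ×s → (-2.22018,-6.71422) → (-2.22,-6.71)
v2: (0,-1.5) → rotate → (0.89666,-1.20250) → ×s → (1.03894,-1.39332) → (1.04,-1.39)
v3: (-1,4.5) → rotate → (-3.49164,3.00972) → ×s → (-4.04571,3.48732) → (-4.05,3.49)
v4: (-3.5,3.5) → rotate → (-4.89803,0.71363) → ×s → (-5.67527,0.82687) → (-5.68,0.83)

Cross-section at z=2.25: (-2.22,-6.71) (1.04,-1.39) (-4.05,3.49) (-5.68,0.83)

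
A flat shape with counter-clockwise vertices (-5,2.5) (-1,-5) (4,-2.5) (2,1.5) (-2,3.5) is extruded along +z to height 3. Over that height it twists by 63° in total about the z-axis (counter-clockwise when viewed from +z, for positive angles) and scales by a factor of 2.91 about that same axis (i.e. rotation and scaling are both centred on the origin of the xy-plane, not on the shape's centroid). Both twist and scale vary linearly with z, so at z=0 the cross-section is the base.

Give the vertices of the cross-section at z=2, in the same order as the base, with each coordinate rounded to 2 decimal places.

t = z/height = 2/3 = 0.666667
s = 1 + (scale-1)·z/height = 1 + (2.91-1)·2/3 = 2.273333
θ = twist·z/height = 63°·2/3 = 42.0000° = 0.733038 rad
cos θ = 0.743145, sin θ = 0.669131 (intermediates below are computed at full precision and shown rounded to 5 d.p.)
v1: (-5,2.5) → rotate → (-5.38855,-1.48779) → ×s → (-12.24997,-3.38224) → (-12.25,-3.38)
v2: (-1,-5) → rotate → (2.60251,-4.38485) → ×s → (5.91637,-9.96824) → (5.92,-9.97)
v3: (4,-2.5) → rotate → (4.64541,0.81866) → ×s → (10.56056,1.86109) → (10.56,1.86)
v4: (2,1.5) → rotate → (0.48259,2.45298) → ×s → (1.09710,5.57644) → (1.10,5.58)
v5: (-2,3.5) → rotate → (-3.82825,1.26275) → ×s → (-8.70288,2.87064) → (-8.70,2.87)

Cross-section at z=2: (-12.25,-3.38) (5.92,-9.97) (10.56,1.86) (1.10,5.58) (-8.70,2.87)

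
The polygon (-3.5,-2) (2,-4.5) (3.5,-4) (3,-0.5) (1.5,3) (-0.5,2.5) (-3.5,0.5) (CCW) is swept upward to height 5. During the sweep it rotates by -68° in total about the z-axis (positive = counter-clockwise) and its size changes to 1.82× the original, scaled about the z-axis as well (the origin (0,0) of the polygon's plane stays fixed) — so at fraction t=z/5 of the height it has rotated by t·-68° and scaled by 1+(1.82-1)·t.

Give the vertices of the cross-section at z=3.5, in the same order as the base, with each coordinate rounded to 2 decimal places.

Cross-section at z=3.5: (-6.04,1.95) (-3.11,-7.10) (-0.93,-8.31) (2.60,-4.02) (5.08,1.44) (2.38,3.23) (-3.13,4.60)

t = z/height = 3.5/5 = 0.7
s = 1 + (scale-1)·z/height = 1 + (1.82-1)·3.5/5 = 1.574000
θ = twist·z/height = -68°·3.5/5 = -47.6000° = -0.830777 rad
cos θ = 0.674302, sin θ = -0.738455 (intermediates below are computed at full precision and shown rounded to 5 d.p.)
v1: (-3.5,-2) → rotate → (-3.83697,1.23599) → ×s → (-6.03939,1.94545) → (-6.04,1.95)
v2: (2,-4.5) → rotate → (-1.97444,-4.51127) → ×s → (-3.10778,-7.10074) → (-3.11,-7.10)
v3: (3.5,-4) → rotate → (-0.59376,-5.28180) → ×s → (-0.93458,-8.31356) → (-0.93,-8.31)
v4: (3,-0.5) → rotate → (1.65368,-2.55252) → ×s → (2.60289,-4.01766) → (2.60,-4.02)
v5: (1.5,3) → rotate → (3.22682,0.91522) → ×s → (5.07901,1.44056) → (5.08,1.44)
v6: (-0.5,2.5) → rotate → (1.50899,2.05498) → ×s → (2.37515,3.23454) → (2.38,3.23)
v7: (-3.5,0.5) → rotate → (-1.99083,2.92174) → ×s → (-3.13357,4.59883) → (-3.13,4.60)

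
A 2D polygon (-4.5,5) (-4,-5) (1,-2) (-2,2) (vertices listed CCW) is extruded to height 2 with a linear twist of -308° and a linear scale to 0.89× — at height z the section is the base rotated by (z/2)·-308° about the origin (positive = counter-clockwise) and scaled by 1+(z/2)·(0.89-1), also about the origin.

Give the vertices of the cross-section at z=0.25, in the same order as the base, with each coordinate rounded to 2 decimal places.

Cross-section at z=0.25: (-0.40,6.62) (-6.16,-1.40) (-0.46,-2.16) (-0.32,2.77)

t = z/height = 0.25/2 = 0.125
s = 1 + (scale-1)·z/height = 1 + (0.89-1)·0.25/2 = 0.986250
θ = twist·z/height = -308°·0.25/2 = -38.5000° = -0.671952 rad
cos θ = 0.782608, sin θ = -0.622515 (intermediates below are computed at full precision and shown rounded to 5 d.p.)
v1: (-4.5,5) → rotate → (-0.40916,6.71436) → ×s → (-0.40354,6.62203) → (-0.40,6.62)
v2: (-4,-5) → rotate → (-6.24301,-1.42298) → ×s → (-6.15716,-1.40342) → (-6.16,-1.40)
v3: (1,-2) → rotate → (-0.46242,-2.18773) → ×s → (-0.45606,-2.15765) → (-0.46,-2.16)
v4: (-2,2) → rotate → (-0.32019,2.81025) → ×s → (-0.31578,2.77160) → (-0.32,2.77)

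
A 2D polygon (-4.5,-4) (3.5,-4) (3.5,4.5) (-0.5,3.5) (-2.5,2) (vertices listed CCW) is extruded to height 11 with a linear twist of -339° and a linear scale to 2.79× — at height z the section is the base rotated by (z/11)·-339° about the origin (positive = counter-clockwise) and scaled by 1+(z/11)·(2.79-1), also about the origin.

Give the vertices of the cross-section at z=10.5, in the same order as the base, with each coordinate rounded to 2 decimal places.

t = z/height = 10.5/11 = 0.954545
s = 1 + (scale-1)·z/height = 1 + (2.79-1)·10.5/11 = 2.708636
θ = twist·z/height = -339°·10.5/11 = -323.5909° = -5.647727 rad
cos θ = 0.804800, sin θ = 0.593547 (intermediates below are computed at full precision and shown rounded to 5 d.p.)
v1: (-4.5,-4) → rotate → (-1.24741,-5.89016) → ×s → (-3.37879,-15.95430) → (-3.38,-15.95)
v2: (3.5,-4) → rotate → (5.19099,-1.14179) → ×s → (14.06049,-3.09268) → (14.06,-3.09)
v3: (3.5,4.5) → rotate → (0.14584,5.69901) → ×s → (0.39502,15.43655) → (0.40,15.44)
v4: (-0.5,3.5) → rotate → (-2.47981,2.52003) → ×s → (-6.71691,6.82583) → (-6.72,6.83)
v5: (-2.5,2) → rotate → (-3.19909,0.12573) → ×s → (-8.66518,0.34056) → (-8.67,0.34)

Cross-section at z=10.5: (-3.38,-15.95) (14.06,-3.09) (0.40,15.44) (-6.72,6.83) (-8.67,0.34)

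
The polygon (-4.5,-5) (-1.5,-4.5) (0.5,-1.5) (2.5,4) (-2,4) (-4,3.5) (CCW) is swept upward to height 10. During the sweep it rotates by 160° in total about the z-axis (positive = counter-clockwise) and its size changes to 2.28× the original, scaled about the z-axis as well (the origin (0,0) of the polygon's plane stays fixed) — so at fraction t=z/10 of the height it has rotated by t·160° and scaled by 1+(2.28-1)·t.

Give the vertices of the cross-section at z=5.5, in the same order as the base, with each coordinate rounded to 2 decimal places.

Cross-section at z=5.5: (8.25,-7.96) (7.57,-2.82) (2.58,0.76) (-6.66,4.50) (-6.93,-3.17) (-6.20,-6.60)

t = z/height = 5.5/10 = 0.55
s = 1 + (scale-1)·z/height = 1 + (2.28-1)·5.5/10 = 1.704000
θ = twist·z/height = 160°·5.5/10 = 88.0000° = 1.535890 rad
cos θ = 0.034899, sin θ = 0.999391 (intermediates below are computed at full precision and shown rounded to 5 d.p.)
v1: (-4.5,-5) → rotate → (4.83991,-4.67176) → ×s → (8.24720,-7.96067) → (8.25,-7.96)
v2: (-1.5,-4.5) → rotate → (4.44491,-1.65613) → ×s → (7.57413,-2.82205) → (7.57,-2.82)
v3: (0.5,-1.5) → rotate → (1.51654,0.44735) → ×s → (2.58418,0.76228) → (2.58,0.76)
v4: (2.5,4) → rotate → (-3.91031,2.63808) → ×s → (-6.66318,4.49528) → (-6.66,4.50)
v5: (-2,4) → rotate → (-4.06736,-1.85918) → ×s → (-6.93079,-3.16805) → (-6.93,-3.17)
v6: (-4,3.5) → rotate → (-3.63747,-3.87542) → ×s → (-6.19824,-6.60371) → (-6.20,-6.60)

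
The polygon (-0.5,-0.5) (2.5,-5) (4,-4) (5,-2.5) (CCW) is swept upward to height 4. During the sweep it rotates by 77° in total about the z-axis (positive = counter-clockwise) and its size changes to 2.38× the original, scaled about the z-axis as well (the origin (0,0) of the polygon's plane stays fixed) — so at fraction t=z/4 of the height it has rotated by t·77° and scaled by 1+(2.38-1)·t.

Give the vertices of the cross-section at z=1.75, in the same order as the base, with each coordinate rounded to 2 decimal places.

t = z/height = 1.75/4 = 0.4375
s = 1 + (scale-1)·z/height = 1 + (2.38-1)·1.75/4 = 1.603750
θ = twist·z/height = 77°·1.75/4 = 33.6875° = 0.587958 rad
cos θ = 0.832075, sin θ = 0.554663 (intermediates below are computed at full precision and shown rounded to 5 d.p.)
v1: (-0.5,-0.5) → rotate → (-0.13871,-0.69337) → ×s → (-0.22245,-1.11199) → (-0.22,-1.11)
v2: (2.5,-5) → rotate → (4.85350,-2.77372) → ×s → (7.78380,-4.44835) → (7.78,-4.45)
v3: (4,-4) → rotate → (5.54695,-1.10965) → ×s → (8.89592,-1.77960) → (8.90,-1.78)
v4: (5,-2.5) → rotate → (5.54703,0.69313) → ×s → (8.89605,1.11160) → (8.90,1.11)

Cross-section at z=1.75: (-0.22,-1.11) (7.78,-4.45) (8.90,-1.78) (8.90,1.11)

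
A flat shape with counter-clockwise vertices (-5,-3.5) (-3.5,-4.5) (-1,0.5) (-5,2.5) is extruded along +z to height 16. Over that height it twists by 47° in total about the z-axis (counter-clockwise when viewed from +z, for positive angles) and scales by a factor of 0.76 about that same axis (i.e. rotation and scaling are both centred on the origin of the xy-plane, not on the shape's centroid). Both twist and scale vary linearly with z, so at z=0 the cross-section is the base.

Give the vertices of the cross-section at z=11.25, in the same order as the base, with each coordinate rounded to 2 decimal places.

t = z/height = 11.25/16 = 0.703125
s = 1 + (scale-1)·z/height = 1 + (0.76-1)·11.25/16 = 0.831250
θ = twist·z/height = 47°·11.25/16 = 33.0469° = 0.576777 rad
cos θ = 0.838225, sin θ = 0.545325 (intermediates below are computed at full precision and shown rounded to 5 d.p.)
v1: (-5,-3.5) → rotate → (-2.28249,-5.66041) → ×s → (-1.89732,-4.70522) → (-1.90,-4.71)
v2: (-3.5,-4.5) → rotate → (-0.47982,-5.68065) → ×s → (-0.39885,-4.72204) → (-0.40,-4.72)
v3: (-1,0.5) → rotate → (-1.11089,-0.12621) → ×s → (-0.92342,-0.10491) → (-0.92,-0.10)
v4: (-5,2.5) → rotate → (-5.55444,-0.63106) → ×s → (-4.61712,-0.52457) → (-4.62,-0.52)

Cross-section at z=11.25: (-1.90,-4.71) (-0.40,-4.72) (-0.92,-0.10) (-4.62,-0.52)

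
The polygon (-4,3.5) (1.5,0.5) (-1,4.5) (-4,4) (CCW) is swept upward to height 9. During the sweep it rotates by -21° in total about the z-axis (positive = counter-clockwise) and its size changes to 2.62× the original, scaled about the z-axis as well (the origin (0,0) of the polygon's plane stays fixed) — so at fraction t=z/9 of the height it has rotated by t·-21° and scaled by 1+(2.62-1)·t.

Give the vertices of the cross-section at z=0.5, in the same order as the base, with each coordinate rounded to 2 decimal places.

t = z/height = 0.5/9 = 0.0555556
s = 1 + (scale-1)·z/height = 1 + (2.62-1)·0.5/9 = 1.090000
θ = twist·z/height = -21°·0.5/9 = -1.1667° = -0.020362 rad
cos θ = 0.999793, sin θ = -0.020361 (intermediates below are computed at full precision and shown rounded to 5 d.p.)
v1: (-4,3.5) → rotate → (-3.92791,3.58072) → ×s → (-4.28142,3.90298) → (-4.28,3.90)
v2: (1.5,0.5) → rotate → (1.50987,0.46936) → ×s → (1.64576,0.51160) → (1.65,0.51)
v3: (-1,4.5) → rotate → (-0.90817,4.51943) → ×s → (-0.98990,4.92618) → (-0.99,4.93)
v4: (-4,4) → rotate → (-3.91773,4.08061) → ×s → (-4.27032,4.44787) → (-4.27,4.45)

Cross-section at z=0.5: (-4.28,3.90) (1.65,0.51) (-0.99,4.93) (-4.27,4.45)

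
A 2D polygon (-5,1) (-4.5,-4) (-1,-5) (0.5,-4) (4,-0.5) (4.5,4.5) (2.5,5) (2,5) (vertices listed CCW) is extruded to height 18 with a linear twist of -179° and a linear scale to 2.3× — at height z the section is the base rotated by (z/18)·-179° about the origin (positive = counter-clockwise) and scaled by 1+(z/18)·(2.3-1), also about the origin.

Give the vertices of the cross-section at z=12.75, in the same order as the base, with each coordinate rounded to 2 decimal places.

t = z/height = 12.75/18 = 0.708333
s = 1 + (scale-1)·z/height = 1 + (2.3-1)·12.75/18 = 1.920833
θ = twist·z/height = -179°·12.75/18 = -126.7917° = -2.212932 rad
cos θ = -0.598907, sin θ = -0.800818 (intermediates below are computed at full precision and shown rounded to 5 d.p.)
v1: (-5,1) → rotate → (3.79535,3.40519) → ×s → (7.29024,6.54079) → (7.29,6.54)
v2: (-4.5,-4) → rotate → (-0.50819,5.99931) → ×s → (-0.97615,11.52368) → (-0.98,11.52)
v3: (-1,-5) → rotate → (-3.40519,3.79535) → ×s → (-6.54079,7.29024) → (-6.54,7.29)
v4: (0.5,-4) → rotate → (-3.50273,1.99522) → ×s → (-6.72816,3.83248) → (-6.73,3.83)
v5: (4,-0.5) → rotate → (-2.79604,-2.90382) → ×s → (-5.37072,-5.57775) → (-5.37,-5.58)
v6: (4.5,4.5) → rotate → (0.90860,-6.29877) → ×s → (1.74527,-12.09888) → (1.75,-12.10)
v7: (2.5,5) → rotate → (2.50682,-4.99658) → ×s → (4.81519,-9.59760) → (4.82,-9.60)
v8: (2,5) → rotate → (2.80628,-4.59617) → ×s → (5.39039,-8.82848) → (5.39,-8.83)

Cross-section at z=12.75: (7.29,6.54) (-0.98,11.52) (-6.54,7.29) (-6.73,3.83) (-5.37,-5.58) (1.75,-12.10) (4.82,-9.60) (5.39,-8.83)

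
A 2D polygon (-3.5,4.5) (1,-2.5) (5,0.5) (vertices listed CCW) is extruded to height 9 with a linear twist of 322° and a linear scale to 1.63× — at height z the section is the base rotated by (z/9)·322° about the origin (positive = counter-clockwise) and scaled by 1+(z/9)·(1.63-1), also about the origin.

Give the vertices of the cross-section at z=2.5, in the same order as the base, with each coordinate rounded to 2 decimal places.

t = z/height = 2.5/9 = 0.277778
s = 1 + (scale-1)·z/height = 1 + (1.63-1)·2.5/9 = 1.175000
θ = twist·z/height = 322°·2.5/9 = 89.4444° = 1.561100 rad
cos θ = 0.009696, sin θ = 0.999953 (intermediates below are computed at full precision and shown rounded to 5 d.p.)
v1: (-3.5,4.5) → rotate → (-4.53372,-3.45620) → ×s → (-5.32713,-4.06104) → (-5.33,-4.06)
v2: (1,-2.5) → rotate → (2.50958,0.97571) → ×s → (2.94875,1.14646) → (2.95,1.15)
v3: (5,0.5) → rotate → (-0.45150,5.00461) → ×s → (-0.53051,5.88042) → (-0.53,5.88)

Cross-section at z=2.5: (-5.33,-4.06) (2.95,1.15) (-0.53,5.88)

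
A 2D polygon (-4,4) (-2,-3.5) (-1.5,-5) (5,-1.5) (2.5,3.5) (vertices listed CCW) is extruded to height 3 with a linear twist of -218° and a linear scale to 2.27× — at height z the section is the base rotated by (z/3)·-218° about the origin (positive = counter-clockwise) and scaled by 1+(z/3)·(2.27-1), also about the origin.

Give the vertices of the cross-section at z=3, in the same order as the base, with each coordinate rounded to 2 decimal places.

t = z/height = 3/3 = 1
s = 1 + (scale-1)·z/height = 1 + (2.27-1)·3/3 = 2.270000
θ = twist·z/height = -218°·3/3 = -218.0000° = -3.804818 rad
cos θ = -0.788011, sin θ = 0.615661 (intermediates below are computed at full precision and shown rounded to 5 d.p.)
v1: (-4,4) → rotate → (0.68940,-5.61469) → ×s → (1.56493,-12.74534) → (1.56,-12.75)
v2: (-2,-3.5) → rotate → (3.73084,1.52671) → ×s → (8.46900,3.46564) → (8.47,3.47)
v3: (-1.5,-5) → rotate → (4.26032,3.01656) → ×s → (9.67093,6.84759) → (9.67,6.85)
v4: (5,-1.5) → rotate → (-3.01656,4.26032) → ×s → (-6.84759,9.67093) → (-6.85,9.67)
v5: (2.5,3.5) → rotate → (-4.12484,-1.21888) → ×s → (-9.36339,-2.76687) → (-9.36,-2.77)

Cross-section at z=3: (1.56,-12.75) (8.47,3.47) (9.67,6.85) (-6.85,9.67) (-9.36,-2.77)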